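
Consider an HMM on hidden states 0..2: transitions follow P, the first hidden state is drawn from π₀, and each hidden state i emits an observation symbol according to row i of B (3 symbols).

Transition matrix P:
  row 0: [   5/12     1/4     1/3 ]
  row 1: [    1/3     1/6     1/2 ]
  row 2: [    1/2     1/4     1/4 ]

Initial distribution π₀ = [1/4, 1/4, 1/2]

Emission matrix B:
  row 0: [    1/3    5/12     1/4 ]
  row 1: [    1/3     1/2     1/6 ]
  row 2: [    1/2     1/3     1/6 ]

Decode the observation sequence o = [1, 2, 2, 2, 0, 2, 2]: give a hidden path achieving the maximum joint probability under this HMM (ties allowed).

t=0: δ = [1.042e-01, 1.250e-01, 1.667e-01]  (obs o_0=1)
t=1: δ = [2.083e-02, 6.944e-03, 1.042e-02]  ψ = [2, 2, 1]  (obs o_1=2)
t=2: δ = [2.170e-03, 8.681e-04, 1.157e-03]  ψ = [0, 0, 0]  (obs o_2=2)
t=3: δ = [2.261e-04, 9.042e-05, 1.206e-04]  ψ = [0, 0, 0]  (obs o_3=2)
t=4: δ = [3.140e-05, 1.884e-05, 3.768e-05]  ψ = [0, 0, 0]  (obs o_4=0)
t=5: δ = [4.710e-06, 1.570e-06, 1.744e-06]  ψ = [2, 2, 0]  (obs o_5=2)
t=6: δ = [4.906e-07, 1.962e-07, 2.616e-07]  ψ = [0, 0, 0]  (obs o_6=2)
backtrack: best end state = 0; path = [2, 0, 0, 0, 2, 0, 0]

path = [2, 0, 0, 0, 2, 0, 0]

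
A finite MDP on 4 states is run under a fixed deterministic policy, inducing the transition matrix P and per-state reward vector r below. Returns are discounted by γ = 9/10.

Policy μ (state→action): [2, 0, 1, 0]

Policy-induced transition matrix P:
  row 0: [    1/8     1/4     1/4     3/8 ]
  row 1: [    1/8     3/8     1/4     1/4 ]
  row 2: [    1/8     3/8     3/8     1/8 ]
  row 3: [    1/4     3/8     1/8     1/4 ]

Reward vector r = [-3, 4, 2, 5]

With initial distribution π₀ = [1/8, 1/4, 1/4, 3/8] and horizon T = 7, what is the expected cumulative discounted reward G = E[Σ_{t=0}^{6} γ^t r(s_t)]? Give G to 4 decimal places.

t=0: π = [0.1250, 0.2500, 0.2500, 0.3750], E[r] = 3.0000, γ^t·E[r] = 3.000000, running G = 3.000000
t=1: π = [0.1719, 0.3594, 0.2344, 0.2344], E[r] = 2.5625, γ^t·E[r] = 2.306250, running G = 5.306250
t=2: π = [0.1543, 0.3535, 0.2500, 0.2422], E[r] = 2.6621, γ^t·E[r] = 2.156309, running G = 7.462559
t=3: π = [0.1553, 0.3557, 0.2510, 0.2380], E[r] = 2.6492, γ^t·E[r] = 1.931245, running G = 9.393803
t=4: π = [0.1548, 0.3556, 0.2516, 0.2380], E[r] = 2.6515, γ^t·E[r] = 1.739662, running G = 11.133466
t=5: π = [0.1548, 0.3557, 0.2517, 0.2379], E[r] = 2.6512, γ^t·E[r] = 1.565516, running G = 12.698981
t=6: π = [0.1547, 0.3557, 0.2517, 0.2379], E[r] = 2.6513, γ^t·E[r] = 1.408996, running G = 14.107978

G = 14.1080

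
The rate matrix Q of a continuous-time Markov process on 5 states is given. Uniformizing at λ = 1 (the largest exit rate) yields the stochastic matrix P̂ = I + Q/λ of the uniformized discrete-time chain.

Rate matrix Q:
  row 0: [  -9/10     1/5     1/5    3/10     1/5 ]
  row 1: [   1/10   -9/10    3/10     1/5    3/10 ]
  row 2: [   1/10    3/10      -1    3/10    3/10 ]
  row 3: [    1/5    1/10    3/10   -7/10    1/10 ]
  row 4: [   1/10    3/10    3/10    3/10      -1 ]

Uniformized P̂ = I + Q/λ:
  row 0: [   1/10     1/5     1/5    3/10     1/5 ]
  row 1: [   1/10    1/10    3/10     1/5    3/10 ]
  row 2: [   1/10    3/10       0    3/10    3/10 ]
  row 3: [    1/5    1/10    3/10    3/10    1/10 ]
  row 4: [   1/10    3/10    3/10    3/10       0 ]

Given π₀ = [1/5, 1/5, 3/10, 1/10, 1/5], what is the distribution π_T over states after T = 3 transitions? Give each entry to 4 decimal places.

π = [0.1278, 0.1938, 0.2176, 0.2811, 0.1797]

t=0: π = [0.2000, 0.2000, 0.3000, 0.1000, 0.2000]
t=1: π = [0.1100, 0.2200, 0.1900, 0.2800, 0.2000]
t=2: π = [0.1280, 0.1890, 0.2320, 0.2780, 0.1730]
t=3: π = [0.1278, 0.1938, 0.2176, 0.2811, 0.1797]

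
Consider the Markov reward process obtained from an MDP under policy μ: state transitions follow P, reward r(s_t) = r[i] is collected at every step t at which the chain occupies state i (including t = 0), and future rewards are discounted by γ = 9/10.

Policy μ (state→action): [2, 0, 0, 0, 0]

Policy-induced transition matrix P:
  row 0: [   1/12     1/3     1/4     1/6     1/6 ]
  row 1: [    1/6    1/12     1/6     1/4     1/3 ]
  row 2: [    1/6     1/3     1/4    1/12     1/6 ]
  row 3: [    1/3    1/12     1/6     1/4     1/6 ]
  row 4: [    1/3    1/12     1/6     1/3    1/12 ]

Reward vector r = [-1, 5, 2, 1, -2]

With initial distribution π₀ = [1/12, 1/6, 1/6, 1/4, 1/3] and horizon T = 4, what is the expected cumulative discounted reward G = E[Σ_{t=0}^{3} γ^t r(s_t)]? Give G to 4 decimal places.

G = 2.8852

t=0: π = [0.0833, 0.1667, 0.1667, 0.2500, 0.3333], E[r] = 0.6667, γ^t·E[r] = 0.666667, running G = 0.666667
t=1: π = [0.2569, 0.1458, 0.1875, 0.2431, 0.1667], E[r] = 0.7569, γ^t·E[r] = 0.681250, running G = 1.347917
t=2: π = [0.2135, 0.1944, 0.2037, 0.2112, 0.1771], E[r] = 1.0231, γ^t·E[r] = 0.828750, running G = 2.176667
t=3: π = [0.2136, 0.1876, 0.2014, 0.2130, 0.1843], E[r] = 0.9719, γ^t·E[r] = 0.708504, running G = 2.885171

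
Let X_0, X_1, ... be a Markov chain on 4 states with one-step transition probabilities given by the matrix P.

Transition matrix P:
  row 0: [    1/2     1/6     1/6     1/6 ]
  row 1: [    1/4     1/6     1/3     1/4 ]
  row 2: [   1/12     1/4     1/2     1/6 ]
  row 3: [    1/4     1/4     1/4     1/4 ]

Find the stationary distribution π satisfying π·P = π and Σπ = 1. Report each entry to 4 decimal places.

Balance equations π_j = Σ_i π_i·P[i][j]:
  π_0 = 1/2·π_0 + 1/4·π_1 + 1/12·π_2 + 1/4·π_3
  π_1 = 1/6·π_0 + 1/6·π_1 + 1/4·π_2 + 1/4·π_3
  π_2 = 1/6·π_0 + 1/3·π_1 + 1/2·π_2 + 1/4·π_3
  normalize: π_0 + π_1 + π_2 + π_3 = 1
Solving the linear system gives exactly π = [267/1025, 216/1025, 336/1025, 206/1025].

π = [0.2605, 0.2107, 0.3278, 0.2010]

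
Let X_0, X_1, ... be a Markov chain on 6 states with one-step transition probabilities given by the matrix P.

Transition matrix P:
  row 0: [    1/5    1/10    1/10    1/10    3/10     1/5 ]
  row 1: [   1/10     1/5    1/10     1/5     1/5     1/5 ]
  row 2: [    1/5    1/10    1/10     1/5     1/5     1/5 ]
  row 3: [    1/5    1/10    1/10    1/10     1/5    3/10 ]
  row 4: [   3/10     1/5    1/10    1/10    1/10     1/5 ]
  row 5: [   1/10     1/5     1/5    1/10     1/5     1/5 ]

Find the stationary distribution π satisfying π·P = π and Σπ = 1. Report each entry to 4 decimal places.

π = [0.1829, 0.1568, 0.1213, 0.1278, 0.1984, 0.2128]

Balance equations π_j = Σ_i π_i·P[i][j]:
  π_0 = 1/5·π_0 + 1/10·π_1 + 1/5·π_2 + 1/5·π_3 + 3/10·π_4 + 1/10·π_5
  π_1 = 1/10·π_0 + 1/5·π_1 + 1/10·π_2 + 1/10·π_3 + 1/5·π_4 + 1/5·π_5
  π_2 = 1/10·π_0 + 1/10·π_1 + 1/10·π_2 + 1/10·π_3 + 1/10·π_4 + 1/5·π_5
  π_3 = 1/10·π_0 + 1/5·π_1 + 1/5·π_2 + 1/10·π_3 + 1/10·π_4 + 1/10·π_5
  π_4 = 3/10·π_0 + 1/5·π_1 + 1/5·π_2 + 1/5·π_3 + 1/10·π_4 + 1/5·π_5
  normalize: π_0 + π_1 + π_2 + π_3 + π_4 + π_5 = 1
Solving the linear system gives exactly π = [19913/108882, 1897/12098, 13205/108882, 6958/54441, 21607/108882, 11584/54441].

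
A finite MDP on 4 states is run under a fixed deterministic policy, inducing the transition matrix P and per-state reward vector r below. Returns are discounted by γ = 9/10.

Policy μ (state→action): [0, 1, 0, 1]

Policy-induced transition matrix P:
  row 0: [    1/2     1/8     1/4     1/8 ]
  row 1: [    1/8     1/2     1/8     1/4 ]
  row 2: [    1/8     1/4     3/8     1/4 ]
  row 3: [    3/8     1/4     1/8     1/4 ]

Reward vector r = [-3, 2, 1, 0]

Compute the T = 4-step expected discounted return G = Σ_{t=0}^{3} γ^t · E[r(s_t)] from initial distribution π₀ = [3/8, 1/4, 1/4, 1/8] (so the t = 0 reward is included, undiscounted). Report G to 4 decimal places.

t=0: π = [0.3750, 0.2500, 0.2500, 0.1250], E[r] = -0.3750, γ^t·E[r] = -0.375000, running G = -0.375000
t=1: π = [0.2969, 0.2656, 0.2344, 0.2031], E[r] = -0.1250, γ^t·E[r] = -0.112500, running G = -0.487500
t=2: π = [0.2871, 0.2793, 0.2207, 0.2129], E[r] = -0.0820, γ^t·E[r] = -0.066445, running G = -0.553945
t=3: π = [0.2859, 0.2839, 0.2161, 0.2141], E[r] = -0.0737, γ^t·E[r] = -0.053750, running G = -0.607695

G = -0.6077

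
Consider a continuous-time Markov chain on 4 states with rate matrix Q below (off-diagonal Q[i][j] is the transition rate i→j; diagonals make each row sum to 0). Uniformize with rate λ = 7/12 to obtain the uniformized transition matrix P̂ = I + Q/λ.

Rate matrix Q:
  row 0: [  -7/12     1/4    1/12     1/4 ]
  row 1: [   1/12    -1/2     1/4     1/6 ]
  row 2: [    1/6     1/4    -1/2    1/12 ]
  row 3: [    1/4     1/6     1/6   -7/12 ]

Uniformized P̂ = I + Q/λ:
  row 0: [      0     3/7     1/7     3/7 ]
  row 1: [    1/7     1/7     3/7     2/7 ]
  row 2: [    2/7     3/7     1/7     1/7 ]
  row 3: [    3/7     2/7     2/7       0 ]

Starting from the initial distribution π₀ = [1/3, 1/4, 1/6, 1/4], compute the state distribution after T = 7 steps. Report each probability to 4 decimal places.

t=0: π = [0.3333, 0.2500, 0.1667, 0.2500]
t=1: π = [0.1905, 0.3214, 0.2500, 0.2381]
t=2: π = [0.2194, 0.3027, 0.2687, 0.2092]
t=3: π = [0.2097, 0.3122, 0.2592, 0.2189]
t=4: π = [0.2125, 0.3081, 0.2633, 0.2161]
t=5: π = [0.2119, 0.3097, 0.2618, 0.2167]
t=6: π = [0.2119, 0.3091, 0.2623, 0.2167]
t=7: π = [0.2120, 0.3093, 0.2621, 0.2166]

π = [0.2120, 0.3093, 0.2621, 0.2166]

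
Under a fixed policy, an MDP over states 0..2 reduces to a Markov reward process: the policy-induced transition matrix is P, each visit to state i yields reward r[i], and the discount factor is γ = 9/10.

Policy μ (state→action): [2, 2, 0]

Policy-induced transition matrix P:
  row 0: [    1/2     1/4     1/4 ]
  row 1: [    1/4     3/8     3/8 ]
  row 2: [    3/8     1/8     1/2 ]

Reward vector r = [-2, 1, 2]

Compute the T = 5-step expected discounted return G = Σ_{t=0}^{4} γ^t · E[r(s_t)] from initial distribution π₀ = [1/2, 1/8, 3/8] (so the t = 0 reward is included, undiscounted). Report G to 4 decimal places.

G = 0.3491

t=0: π = [0.5000, 0.1250, 0.3750], E[r] = -0.1250, γ^t·E[r] = -0.125000, running G = -0.125000
t=1: π = [0.4219, 0.2188, 0.3594], E[r] = 0.0938, γ^t·E[r] = 0.084375, running G = -0.040625
t=2: π = [0.4004, 0.2324, 0.3672], E[r] = 0.1660, γ^t·E[r] = 0.134473, running G = 0.093848
t=3: π = [0.3960, 0.2332, 0.3708], E[r] = 0.1829, γ^t·E[r] = 0.133306, running G = 0.227154
t=4: π = [0.3954, 0.2328, 0.3719], E[r] = 0.1858, γ^t·E[r] = 0.121897, running G = 0.349051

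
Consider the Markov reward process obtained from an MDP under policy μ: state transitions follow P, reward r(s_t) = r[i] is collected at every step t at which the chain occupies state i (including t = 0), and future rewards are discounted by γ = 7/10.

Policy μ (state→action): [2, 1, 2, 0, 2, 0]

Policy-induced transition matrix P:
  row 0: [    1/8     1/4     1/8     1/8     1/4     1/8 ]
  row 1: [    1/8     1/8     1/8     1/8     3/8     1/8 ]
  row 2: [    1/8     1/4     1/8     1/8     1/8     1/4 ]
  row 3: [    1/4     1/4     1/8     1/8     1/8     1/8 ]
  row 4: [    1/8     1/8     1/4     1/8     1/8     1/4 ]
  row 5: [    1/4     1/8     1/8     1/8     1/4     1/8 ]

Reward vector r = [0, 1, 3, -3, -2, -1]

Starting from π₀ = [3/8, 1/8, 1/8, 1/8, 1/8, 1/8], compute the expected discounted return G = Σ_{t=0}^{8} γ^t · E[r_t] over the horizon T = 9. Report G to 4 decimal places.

t=0: π = [0.3750, 0.1250, 0.1250, 0.1250, 0.1250, 0.1250], E[r] = -0.2500, γ^t·E[r] = -0.250000, running G = -0.250000
t=1: π = [0.1563, 0.2031, 0.1406, 0.1250, 0.2188, 0.1563], E[r] = -0.3438, γ^t·E[r] = -0.240625, running G = -0.490625
t=2: π = [0.1602, 0.1777, 0.1523, 0.1250, 0.2148, 0.1699], E[r] = -0.3398, γ^t·E[r] = -0.166523, running G = -0.657148
t=3: π = [0.1619, 0.1797, 0.1519, 0.1250, 0.2107, 0.1709], E[r] = -0.3320, γ^t·E[r] = -0.113887, running G = -0.771035
t=4: π = [0.1620, 0.1798, 0.1513, 0.1250, 0.2115, 0.1703], E[r] = -0.3345, γ^t·E[r] = -0.080314, running G = -0.851349
t=5: π = [0.1619, 0.1798, 0.1514, 0.1250, 0.2115, 0.1704], E[r] = -0.3342, γ^t·E[r] = -0.056176, running G = -0.907526
t=6: π = [0.1619, 0.1798, 0.1514, 0.1250, 0.2115, 0.1704], E[r] = -0.3342, γ^t·E[r] = -0.039321, running G = -0.946847
t=7: π = [0.1619, 0.1798, 0.1514, 0.1250, 0.2115, 0.1704], E[r] = -0.3342, γ^t·E[r] = -0.027526, running G = -0.974372
t=8: π = [0.1619, 0.1798, 0.1514, 0.1250, 0.2115, 0.1704], E[r] = -0.3342, γ^t·E[r] = -0.019268, running G = -0.993640

G = -0.9936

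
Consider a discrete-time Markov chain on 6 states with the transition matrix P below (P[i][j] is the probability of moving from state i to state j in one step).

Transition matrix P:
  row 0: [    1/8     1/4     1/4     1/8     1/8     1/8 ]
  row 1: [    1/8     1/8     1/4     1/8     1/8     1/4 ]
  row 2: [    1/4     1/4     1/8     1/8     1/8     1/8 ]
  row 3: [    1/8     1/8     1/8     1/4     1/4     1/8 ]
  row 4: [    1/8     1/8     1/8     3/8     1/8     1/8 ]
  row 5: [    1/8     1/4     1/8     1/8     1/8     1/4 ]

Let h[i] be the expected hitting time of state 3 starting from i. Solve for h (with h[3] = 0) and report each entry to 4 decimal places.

First-step conditioning: h[3] = 0; for i ≠ 3, h[i] = 1 + Σ_k P[i][k]·h[k].
  h[0] = 1 + 1/8·h[0] + 1/4·h[1] + 1/4·h[2] + 1/8·h[4] + 1/8·h[5]
  h[1] = 1 + 1/8·h[0] + 1/8·h[1] + 1/4·h[2] + 1/8·h[4] + 1/4·h[5]
  h[2] = 1 + 1/4·h[0] + 1/4·h[1] + 1/8·h[2] + 1/8·h[4] + 1/8·h[5]
  h[4] = 1 + 1/8·h[0] + 1/8·h[1] + 1/8·h[2] + 1/8·h[4] + 1/8·h[5]
  h[5] = 1 + 1/8·h[0] + 1/4·h[1] + 1/8·h[2] + 1/8·h[4] + 1/4·h[5]
Solving the 5×5 linear system over states ≠ 3 gives exactly h = [32/5, 32/5, 32/5, 0, 24/5, 32/5] (h[3] = 0 is the target).

h = [6.4000, 6.4000, 6.4000, 0.0000, 4.8000, 6.4000]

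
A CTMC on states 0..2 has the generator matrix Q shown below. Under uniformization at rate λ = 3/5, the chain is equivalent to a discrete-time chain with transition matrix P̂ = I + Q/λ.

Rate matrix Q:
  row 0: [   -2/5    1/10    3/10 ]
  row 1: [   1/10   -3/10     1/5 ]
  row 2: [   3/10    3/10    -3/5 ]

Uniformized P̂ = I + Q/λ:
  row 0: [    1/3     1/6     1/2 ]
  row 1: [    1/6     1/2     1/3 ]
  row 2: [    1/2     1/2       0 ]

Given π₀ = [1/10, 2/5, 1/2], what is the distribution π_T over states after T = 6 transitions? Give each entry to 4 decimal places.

t=0: π = [0.1000, 0.4000, 0.5000]
t=1: π = [0.3500, 0.4667, 0.1833]
t=2: π = [0.2861, 0.3833, 0.3306]
t=3: π = [0.3245, 0.4046, 0.2708]
t=4: π = [0.3110, 0.3918, 0.2971]
t=5: π = [0.3176, 0.3963, 0.2861]
t=6: π = [0.3150, 0.3941, 0.2909]

π = [0.3150, 0.3941, 0.2909]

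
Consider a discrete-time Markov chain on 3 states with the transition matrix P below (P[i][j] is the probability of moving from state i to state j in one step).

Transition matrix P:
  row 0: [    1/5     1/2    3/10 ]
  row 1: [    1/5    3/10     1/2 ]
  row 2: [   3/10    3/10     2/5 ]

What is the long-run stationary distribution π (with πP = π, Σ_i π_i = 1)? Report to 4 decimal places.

π = [0.2411, 0.3482, 0.4107]

Balance equations π_j = Σ_i π_i·P[i][j]:
  π_0 = 1/5·π_0 + 1/5·π_1 + 3/10·π_2
  π_1 = 1/2·π_0 + 3/10·π_1 + 3/10·π_2
  normalize: π_0 + π_1 + π_2 = 1
Solving the linear system gives exactly π = [27/112, 39/112, 23/56].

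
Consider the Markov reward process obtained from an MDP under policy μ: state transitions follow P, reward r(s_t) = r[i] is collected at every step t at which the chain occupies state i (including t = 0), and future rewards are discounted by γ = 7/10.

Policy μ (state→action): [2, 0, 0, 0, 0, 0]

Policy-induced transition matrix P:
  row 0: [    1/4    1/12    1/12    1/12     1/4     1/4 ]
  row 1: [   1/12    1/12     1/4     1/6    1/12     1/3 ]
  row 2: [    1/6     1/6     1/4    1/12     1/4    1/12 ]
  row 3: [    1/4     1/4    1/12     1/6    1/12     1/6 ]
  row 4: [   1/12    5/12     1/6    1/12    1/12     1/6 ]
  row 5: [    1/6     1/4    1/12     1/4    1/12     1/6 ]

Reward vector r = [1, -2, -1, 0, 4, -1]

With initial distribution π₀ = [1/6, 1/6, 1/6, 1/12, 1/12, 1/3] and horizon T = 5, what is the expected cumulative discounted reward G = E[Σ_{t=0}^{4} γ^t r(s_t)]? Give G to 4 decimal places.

G = -0.3858

t=0: π = [0.1667, 0.1667, 0.1667, 0.0833, 0.0833, 0.3333], E[r] = -0.3333, γ^t·E[r] = -0.333333, running G = -0.333333
t=1: π = [0.1667, 0.1944, 0.1458, 0.1597, 0.1389, 0.1944], E[r] = -0.0069, γ^t·E[r] = -0.004861, running G = -0.338194
t=2: π = [0.1661, 0.2008, 0.1516, 0.1453, 0.1354, 0.2008], E[r] = -0.0463, γ^t·E[r] = -0.022685, running G = -0.360880
t=3: π = [0.1646, 0.1988, 0.1534, 0.1456, 0.1363, 0.2013], E[r] = -0.0425, γ^t·E[r] = -0.014589, running G = -0.375469
t=4: π = [0.1646, 0.1994, 0.1534, 0.1456, 0.1363, 0.2007], E[r] = -0.0430, γ^t·E[r] = -0.010315, running G = -0.385784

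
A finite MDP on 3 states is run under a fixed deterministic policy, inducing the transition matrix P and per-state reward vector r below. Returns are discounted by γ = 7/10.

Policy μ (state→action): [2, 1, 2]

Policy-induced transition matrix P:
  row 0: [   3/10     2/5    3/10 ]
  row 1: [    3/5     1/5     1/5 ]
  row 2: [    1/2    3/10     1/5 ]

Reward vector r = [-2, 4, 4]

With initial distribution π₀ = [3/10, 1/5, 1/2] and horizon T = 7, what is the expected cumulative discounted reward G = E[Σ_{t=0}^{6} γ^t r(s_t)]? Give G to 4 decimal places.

t=0: π = [0.3000, 0.2000, 0.5000], E[r] = 2.2000, γ^t·E[r] = 2.200000, running G = 2.200000
t=1: π = [0.4600, 0.3100, 0.2300], E[r] = 1.2400, γ^t·E[r] = 0.868000, running G = 3.068000
t=2: π = [0.4390, 0.3150, 0.2460], E[r] = 1.3660, γ^t·E[r] = 0.669340, running G = 3.737340
t=3: π = [0.4437, 0.3124, 0.2439], E[r] = 1.3378, γ^t·E[r] = 0.458865, running G = 4.196205
t=4: π = [0.4425, 0.3131, 0.2444], E[r] = 1.3450, γ^t·E[r] = 0.322935, running G = 4.519140
t=5: π = [0.4428, 0.3129, 0.2443], E[r] = 1.3431, γ^t·E[r] = 0.225739, running G = 4.744878
t=6: π = [0.4427, 0.3130, 0.2443], E[r] = 1.3436, γ^t·E[r] = 0.158075, running G = 4.902953

G = 4.9030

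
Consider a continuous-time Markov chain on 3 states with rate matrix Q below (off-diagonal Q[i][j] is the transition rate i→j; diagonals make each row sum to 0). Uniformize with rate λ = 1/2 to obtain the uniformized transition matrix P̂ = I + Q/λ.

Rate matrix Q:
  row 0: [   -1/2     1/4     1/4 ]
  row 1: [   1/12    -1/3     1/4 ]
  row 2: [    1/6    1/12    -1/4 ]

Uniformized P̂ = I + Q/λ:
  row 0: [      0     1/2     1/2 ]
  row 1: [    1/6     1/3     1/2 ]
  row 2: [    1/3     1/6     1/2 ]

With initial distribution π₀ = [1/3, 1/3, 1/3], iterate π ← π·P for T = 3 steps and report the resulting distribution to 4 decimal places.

t=0: π = [0.3333, 0.3333, 0.3333]
t=1: π = [0.1667, 0.3333, 0.5000]
t=2: π = [0.2222, 0.2778, 0.5000]
t=3: π = [0.2130, 0.2870, 0.5000]

π = [0.2130, 0.2870, 0.5000]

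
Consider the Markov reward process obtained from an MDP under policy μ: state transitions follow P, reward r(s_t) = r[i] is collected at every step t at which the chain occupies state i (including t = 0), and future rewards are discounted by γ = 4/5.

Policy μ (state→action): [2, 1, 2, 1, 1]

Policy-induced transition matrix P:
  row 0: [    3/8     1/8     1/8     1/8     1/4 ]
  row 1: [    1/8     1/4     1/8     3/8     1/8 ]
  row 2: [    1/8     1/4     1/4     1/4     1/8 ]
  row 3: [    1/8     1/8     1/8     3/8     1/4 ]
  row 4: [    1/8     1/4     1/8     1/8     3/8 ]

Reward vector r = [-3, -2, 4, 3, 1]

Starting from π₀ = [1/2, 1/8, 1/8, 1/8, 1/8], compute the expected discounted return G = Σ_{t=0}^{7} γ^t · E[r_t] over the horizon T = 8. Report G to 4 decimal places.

t=0: π = [0.5000, 0.1250, 0.1250, 0.1250, 0.1250], E[r] = -0.7500, γ^t·E[r] = -0.750000, running G = -0.750000
t=1: π = [0.2500, 0.1719, 0.1406, 0.2031, 0.2344], E[r] = 0.3125, γ^t·E[r] = 0.250000, running G = -0.500000
t=2: π = [0.1875, 0.1934, 0.1426, 0.2363, 0.2402], E[r] = 0.5703, γ^t·E[r] = 0.365000, running G = -0.135000
t=3: π = [0.1719, 0.1970, 0.1428, 0.2502, 0.2380], E[r] = 0.6504, γ^t·E[r] = 0.333000, running G = 0.198000
t=4: π = [0.1680, 0.1972, 0.1429, 0.2547, 0.2373], E[r] = 0.6743, γ^t·E[r] = 0.276200, running G = 0.474200
t=5: π = [0.1670, 0.1972, 0.1429, 0.2558, 0.2371], E[r] = 0.6808, γ^t·E[r] = 0.223070, running G = 0.697270
t=6: π = [0.1667, 0.1971, 0.1429, 0.2561, 0.2371], E[r] = 0.6824, γ^t·E[r] = 0.178875, running G = 0.876145
t=7: π = [0.1667, 0.1971, 0.1429, 0.2562, 0.2371], E[r] = 0.6827, γ^t·E[r] = 0.143180, running G = 1.019325

G = 1.0193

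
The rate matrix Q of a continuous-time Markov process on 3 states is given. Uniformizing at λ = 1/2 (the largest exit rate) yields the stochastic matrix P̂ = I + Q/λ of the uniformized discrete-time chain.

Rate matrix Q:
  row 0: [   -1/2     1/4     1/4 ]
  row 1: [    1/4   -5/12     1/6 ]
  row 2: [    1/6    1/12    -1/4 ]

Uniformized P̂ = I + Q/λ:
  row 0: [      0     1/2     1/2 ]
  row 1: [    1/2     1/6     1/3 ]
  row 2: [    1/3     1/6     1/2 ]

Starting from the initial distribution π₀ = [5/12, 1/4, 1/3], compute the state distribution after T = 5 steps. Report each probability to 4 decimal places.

π = [0.2805, 0.2624, 0.4571]

t=0: π = [0.4167, 0.2500, 0.3333]
t=1: π = [0.2361, 0.3056, 0.4583]
t=2: π = [0.3056, 0.2454, 0.4491]
t=3: π = [0.2724, 0.2685, 0.4591]
t=4: π = [0.2873, 0.2575, 0.4552]
t=5: π = [0.2805, 0.2624, 0.4571]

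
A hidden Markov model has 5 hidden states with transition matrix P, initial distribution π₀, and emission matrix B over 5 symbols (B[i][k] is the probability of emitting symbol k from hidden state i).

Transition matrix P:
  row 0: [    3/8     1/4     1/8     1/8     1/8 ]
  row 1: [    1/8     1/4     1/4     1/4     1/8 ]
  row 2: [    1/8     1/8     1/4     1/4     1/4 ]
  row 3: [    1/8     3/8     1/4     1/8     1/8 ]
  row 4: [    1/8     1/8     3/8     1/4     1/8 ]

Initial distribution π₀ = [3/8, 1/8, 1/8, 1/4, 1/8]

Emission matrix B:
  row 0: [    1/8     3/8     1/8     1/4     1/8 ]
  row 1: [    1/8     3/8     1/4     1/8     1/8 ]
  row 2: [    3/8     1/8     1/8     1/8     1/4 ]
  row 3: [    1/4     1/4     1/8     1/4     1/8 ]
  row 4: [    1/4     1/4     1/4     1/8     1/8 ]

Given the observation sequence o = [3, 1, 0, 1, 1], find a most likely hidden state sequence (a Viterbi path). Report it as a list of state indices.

t=0: δ = [9.375e-02, 1.562e-02, 1.562e-02, 6.250e-02, 1.562e-02]  (obs o_0=3)
t=1: δ = [1.318e-02, 8.789e-03, 1.953e-03, 2.930e-03, 2.930e-03]  ψ = [0, 0, 3, 0, 0]  (obs o_1=1)
t=2: δ = [6.180e-04, 4.120e-04, 8.240e-04, 5.493e-04, 4.120e-04]  ψ = [0, 0, 1, 1, 0]  (obs o_2=0)
t=3: δ = [8.690e-05, 7.725e-05, 2.575e-05, 5.150e-05, 5.150e-05]  ψ = [0, 3, 2, 2, 2]  (obs o_3=1)
t=4: δ = [1.222e-05, 8.147e-06, 2.414e-06, 4.828e-06, 2.716e-06]  ψ = [0, 0, 1, 1, 0]  (obs o_4=1)
backtrack: best end state = 0; path = [0, 0, 0, 0, 0]

path = [0, 0, 0, 0, 0]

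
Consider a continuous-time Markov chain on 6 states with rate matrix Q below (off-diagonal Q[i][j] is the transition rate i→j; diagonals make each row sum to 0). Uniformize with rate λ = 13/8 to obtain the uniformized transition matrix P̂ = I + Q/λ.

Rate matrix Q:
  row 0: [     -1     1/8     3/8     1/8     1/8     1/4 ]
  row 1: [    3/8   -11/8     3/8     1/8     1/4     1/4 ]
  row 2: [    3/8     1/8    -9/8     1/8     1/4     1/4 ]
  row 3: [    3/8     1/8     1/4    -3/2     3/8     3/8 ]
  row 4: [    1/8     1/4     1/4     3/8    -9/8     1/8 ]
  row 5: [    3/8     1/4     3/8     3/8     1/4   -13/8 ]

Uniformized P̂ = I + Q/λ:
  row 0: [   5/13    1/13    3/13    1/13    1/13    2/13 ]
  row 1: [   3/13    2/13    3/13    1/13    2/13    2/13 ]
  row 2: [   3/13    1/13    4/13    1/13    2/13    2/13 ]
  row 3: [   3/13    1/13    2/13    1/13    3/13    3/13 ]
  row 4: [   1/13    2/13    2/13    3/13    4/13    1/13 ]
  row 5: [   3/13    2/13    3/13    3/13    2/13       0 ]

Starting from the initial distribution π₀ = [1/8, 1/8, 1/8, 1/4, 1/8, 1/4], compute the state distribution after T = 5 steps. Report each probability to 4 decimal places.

π = [0.2415, 0.1085, 0.2254, 0.1233, 0.1711, 0.1301]

t=0: π = [0.1250, 0.1250, 0.1250, 0.2500, 0.1250, 0.2500]
t=1: π = [0.2308, 0.1154, 0.2115, 0.1346, 0.1827, 0.1250]
t=2: π = [0.2382, 0.1095, 0.2226, 0.1243, 0.1746, 0.1309]
t=3: π = [0.2406, 0.1088, 0.2249, 0.1239, 0.1719, 0.1298]
t=4: π = [0.2413, 0.1085, 0.2253, 0.1234, 0.1713, 0.1302]
t=5: π = [0.2415, 0.1085, 0.2254, 0.1233, 0.1711, 0.1301]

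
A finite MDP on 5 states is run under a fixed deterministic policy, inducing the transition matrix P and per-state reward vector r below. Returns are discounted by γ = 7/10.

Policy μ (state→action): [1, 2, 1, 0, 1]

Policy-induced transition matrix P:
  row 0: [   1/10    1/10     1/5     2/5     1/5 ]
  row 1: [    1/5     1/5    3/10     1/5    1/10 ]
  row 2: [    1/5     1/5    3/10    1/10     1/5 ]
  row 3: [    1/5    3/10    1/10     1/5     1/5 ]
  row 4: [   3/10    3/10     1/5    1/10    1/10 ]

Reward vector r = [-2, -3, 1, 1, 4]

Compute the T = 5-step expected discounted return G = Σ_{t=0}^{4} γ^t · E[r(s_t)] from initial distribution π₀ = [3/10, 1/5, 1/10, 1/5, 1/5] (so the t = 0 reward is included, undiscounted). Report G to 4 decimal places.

G = -0.0251

t=0: π = [0.3000, 0.2000, 0.1000, 0.2000, 0.2000], E[r] = -0.1000, γ^t·E[r] = -0.100000, running G = -0.100000
t=1: π = [0.1900, 0.2100, 0.2100, 0.2300, 0.1600], E[r] = 0.0700, γ^t·E[r] = 0.049000, running G = -0.051000
t=2: π = [0.1970, 0.2200, 0.2190, 0.2010, 0.1630], E[r] = 0.0180, γ^t·E[r] = 0.008820, running G = -0.042180
t=3: π = [0.1966, 0.2167, 0.2238, 0.2012, 0.1617], E[r] = 0.0285, γ^t·E[r] = 0.009776, running G = -0.032405
t=4: π = [0.1965, 0.2166, 0.2239, 0.2008, 0.1622], E[r] = 0.0304, γ^t·E[r] = 0.007306, running G = -0.025098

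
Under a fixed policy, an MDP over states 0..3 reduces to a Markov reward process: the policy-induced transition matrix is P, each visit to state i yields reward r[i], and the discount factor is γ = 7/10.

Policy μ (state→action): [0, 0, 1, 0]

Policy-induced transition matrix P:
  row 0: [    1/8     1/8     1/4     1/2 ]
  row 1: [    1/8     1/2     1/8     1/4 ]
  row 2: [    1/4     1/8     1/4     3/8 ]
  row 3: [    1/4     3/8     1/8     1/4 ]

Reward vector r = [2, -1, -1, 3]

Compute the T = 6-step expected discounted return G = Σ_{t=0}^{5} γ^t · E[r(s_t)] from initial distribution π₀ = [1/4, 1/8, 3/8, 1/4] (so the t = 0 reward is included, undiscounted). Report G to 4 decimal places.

G = 2.5490

t=0: π = [0.2500, 0.1250, 0.3750, 0.2500], E[r] = 0.7500, γ^t·E[r] = 0.750000, running G = 0.750000
t=1: π = [0.2031, 0.2344, 0.2031, 0.3594], E[r] = 1.0469, γ^t·E[r] = 0.732813, running G = 1.482813
t=2: π = [0.1953, 0.3027, 0.1758, 0.3262], E[r] = 0.8906, γ^t·E[r] = 0.436406, running G = 1.919219
t=3: π = [0.1877, 0.3201, 0.1714, 0.3208], E[r] = 0.8464, γ^t·E[r] = 0.290327, running G = 2.209546
t=4: π = [0.1865, 0.3252, 0.1699, 0.3184], E[r] = 0.8330, γ^t·E[r] = 0.200005, running G = 2.409551
t=5: π = [0.1860, 0.3265, 0.1696, 0.3179], E[r] = 0.8296, γ^t·E[r] = 0.139425, running G = 2.548976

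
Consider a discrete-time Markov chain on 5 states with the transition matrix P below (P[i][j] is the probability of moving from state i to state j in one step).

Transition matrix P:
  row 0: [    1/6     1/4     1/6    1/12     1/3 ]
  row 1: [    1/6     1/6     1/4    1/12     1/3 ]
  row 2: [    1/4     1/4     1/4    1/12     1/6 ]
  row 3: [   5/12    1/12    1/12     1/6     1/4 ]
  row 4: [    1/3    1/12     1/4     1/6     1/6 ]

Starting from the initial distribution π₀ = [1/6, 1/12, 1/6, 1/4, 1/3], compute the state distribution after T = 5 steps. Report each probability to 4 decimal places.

π = [0.2538, 0.1752, 0.2099, 0.1134, 0.2476]

t=0: π = [0.1667, 0.0833, 0.1667, 0.2500, 0.3333]
t=1: π = [0.2986, 0.1458, 0.1944, 0.1319, 0.2292]
t=2: π = [0.2541, 0.1777, 0.2031, 0.1134, 0.2517]
t=3: π = [0.2539, 0.1743, 0.2099, 0.1138, 0.2481]
t=4: π = [0.2539, 0.1752, 0.2099, 0.1135, 0.2475]
t=5: π = [0.2538, 0.1752, 0.2099, 0.1134, 0.2476]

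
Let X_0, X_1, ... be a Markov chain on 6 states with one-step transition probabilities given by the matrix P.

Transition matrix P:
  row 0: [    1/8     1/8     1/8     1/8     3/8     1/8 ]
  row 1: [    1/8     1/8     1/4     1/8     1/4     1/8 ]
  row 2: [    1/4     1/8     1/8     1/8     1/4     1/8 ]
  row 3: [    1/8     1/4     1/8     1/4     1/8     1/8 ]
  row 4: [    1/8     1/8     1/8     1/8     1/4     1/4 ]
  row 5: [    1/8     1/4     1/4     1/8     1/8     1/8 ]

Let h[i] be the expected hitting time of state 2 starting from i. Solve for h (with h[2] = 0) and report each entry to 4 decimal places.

h = [6.0676, 5.3207, 0.0000, 5.9872, 5.9755, 5.2388]

First-step conditioning: h[2] = 0; for i ≠ 2, h[i] = 1 + Σ_k P[i][k]·h[k].
  h[0] = 1 + 1/8·h[0] + 1/8·h[1] + 1/8·h[3] + 3/8·h[4] + 1/8·h[5]
  h[1] = 1 + 1/8·h[0] + 1/8·h[1] + 1/8·h[3] + 1/4·h[4] + 1/8·h[5]
  h[3] = 1 + 1/8·h[0] + 1/4·h[1] + 1/4·h[3] + 1/8·h[4] + 1/8·h[5]
  h[4] = 1 + 1/8·h[0] + 1/8·h[1] + 1/8·h[3] + 1/4·h[4] + 1/4·h[5]
  h[5] = 1 + 1/8·h[0] + 1/4·h[1] + 1/8·h[3] + 1/8·h[4] + 1/8·h[5]
Solving the 5×5 linear system over states ≠ 2 gives exactly h = [33208/5473, 2240/421, 0, 32768/5473, 32704/5473, 28672/5473] (h[2] = 0 is the target).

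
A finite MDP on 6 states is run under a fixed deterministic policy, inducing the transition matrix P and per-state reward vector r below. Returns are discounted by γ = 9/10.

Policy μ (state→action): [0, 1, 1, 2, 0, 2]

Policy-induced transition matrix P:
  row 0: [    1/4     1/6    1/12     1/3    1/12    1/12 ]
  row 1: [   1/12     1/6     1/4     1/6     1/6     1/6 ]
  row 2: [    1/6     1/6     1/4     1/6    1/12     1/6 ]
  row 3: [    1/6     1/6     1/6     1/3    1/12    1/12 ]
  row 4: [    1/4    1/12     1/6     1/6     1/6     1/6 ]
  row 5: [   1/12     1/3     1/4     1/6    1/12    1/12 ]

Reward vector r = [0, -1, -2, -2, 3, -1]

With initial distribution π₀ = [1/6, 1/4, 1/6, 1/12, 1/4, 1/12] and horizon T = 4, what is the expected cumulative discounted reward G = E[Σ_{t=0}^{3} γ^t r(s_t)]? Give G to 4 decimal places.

t=0: π = [0.1667, 0.2500, 0.1667, 0.0833, 0.2500, 0.0833], E[r] = -0.0833, γ^t·E[r] = -0.083333, running G = -0.083333
t=1: π = [0.1736, 0.1597, 0.1944, 0.2083, 0.1250, 0.1389], E[r] = -0.7292, γ^t·E[r] = -0.656250, running G = -0.739583
t=2: π = [0.1667, 0.1794, 0.1933, 0.2303, 0.1071, 0.1233], E[r] = -0.8287, γ^t·E[r] = -0.671250, running G = -1.410833
t=3: π = [0.1643, 0.1783, 0.1941, 0.2328, 0.1072, 0.1233], E[r] = -0.8339, γ^t·E[r] = -0.607887, running G = -2.018720

G = -2.0187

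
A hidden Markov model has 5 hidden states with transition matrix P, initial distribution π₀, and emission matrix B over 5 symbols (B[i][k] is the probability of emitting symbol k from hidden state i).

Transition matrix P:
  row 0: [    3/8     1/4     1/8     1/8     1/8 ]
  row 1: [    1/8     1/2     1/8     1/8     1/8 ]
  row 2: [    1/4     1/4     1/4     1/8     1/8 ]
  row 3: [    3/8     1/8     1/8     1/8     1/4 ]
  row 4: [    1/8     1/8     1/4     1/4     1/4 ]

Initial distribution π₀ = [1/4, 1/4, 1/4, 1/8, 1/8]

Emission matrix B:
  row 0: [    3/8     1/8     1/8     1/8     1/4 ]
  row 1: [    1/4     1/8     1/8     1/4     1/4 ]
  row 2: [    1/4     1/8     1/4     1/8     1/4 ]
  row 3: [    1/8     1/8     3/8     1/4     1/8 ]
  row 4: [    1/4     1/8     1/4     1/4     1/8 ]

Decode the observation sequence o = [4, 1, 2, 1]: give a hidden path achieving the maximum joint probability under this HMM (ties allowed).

path = [1, 1, 1, 1]

t=0: δ = [6.250e-02, 6.250e-02, 6.250e-02, 1.562e-02, 1.562e-02]  (obs o_0=4)
t=1: δ = [2.930e-03, 3.906e-03, 1.953e-03, 9.766e-04, 9.766e-04]  ψ = [0, 1, 2, 0, 0]  (obs o_1=1)
t=2: δ = [1.373e-04, 2.441e-04, 1.221e-04, 1.831e-04, 1.221e-04]  ψ = [0, 1, 1, 1, 1]  (obs o_2=2)
t=3: δ = [8.583e-06, 1.526e-05, 3.815e-06, 3.815e-06, 5.722e-06]  ψ = [3, 1, 1, 1, 3]  (obs o_3=1)
backtrack: best end state = 1; path = [1, 1, 1, 1]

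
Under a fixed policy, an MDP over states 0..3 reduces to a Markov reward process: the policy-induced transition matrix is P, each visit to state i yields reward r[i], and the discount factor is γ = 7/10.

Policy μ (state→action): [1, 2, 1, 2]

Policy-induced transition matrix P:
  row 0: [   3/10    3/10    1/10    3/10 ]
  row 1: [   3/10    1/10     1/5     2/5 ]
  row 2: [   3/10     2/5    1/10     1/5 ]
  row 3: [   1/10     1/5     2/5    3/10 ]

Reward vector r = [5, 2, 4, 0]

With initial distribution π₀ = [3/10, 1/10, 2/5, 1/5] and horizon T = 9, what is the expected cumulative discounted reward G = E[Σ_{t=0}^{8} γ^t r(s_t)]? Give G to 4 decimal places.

t=0: π = [0.3000, 0.1000, 0.4000, 0.2000], E[r] = 3.3000, γ^t·E[r] = 3.300000, running G = 3.300000
t=1: π = [0.2600, 0.3000, 0.1700, 0.2700], E[r] = 2.5800, γ^t·E[r] = 1.806000, running G = 5.106000
t=2: π = [0.2460, 0.2300, 0.2110, 0.3130], E[r] = 2.5340, γ^t·E[r] = 1.241660, running G = 6.347660
t=3: π = [0.2374, 0.2438, 0.2169, 0.3019], E[r] = 2.5422, γ^t·E[r] = 0.871975, running G = 7.219635
t=4: π = [0.2396, 0.2427, 0.2150, 0.3027], E[r] = 2.5434, γ^t·E[r] = 0.610666, running G = 7.830300
t=5: π = [0.2395, 0.2427, 0.2151, 0.3028], E[r] = 2.5430, γ^t·E[r] = 0.427400, running G = 8.257700
t=6: π = [0.2394, 0.2427, 0.2151, 0.3028], E[r] = 2.5430, γ^t·E[r] = 0.299183, running G = 8.556884
t=7: π = [0.2394, 0.2427, 0.2151, 0.3028], E[r] = 2.5430, γ^t·E[r] = 0.209429, running G = 8.766312
t=8: π = [0.2394, 0.2427, 0.2151, 0.3028], E[r] = 2.5430, γ^t·E[r] = 0.146600, running G = 8.912912

G = 8.9129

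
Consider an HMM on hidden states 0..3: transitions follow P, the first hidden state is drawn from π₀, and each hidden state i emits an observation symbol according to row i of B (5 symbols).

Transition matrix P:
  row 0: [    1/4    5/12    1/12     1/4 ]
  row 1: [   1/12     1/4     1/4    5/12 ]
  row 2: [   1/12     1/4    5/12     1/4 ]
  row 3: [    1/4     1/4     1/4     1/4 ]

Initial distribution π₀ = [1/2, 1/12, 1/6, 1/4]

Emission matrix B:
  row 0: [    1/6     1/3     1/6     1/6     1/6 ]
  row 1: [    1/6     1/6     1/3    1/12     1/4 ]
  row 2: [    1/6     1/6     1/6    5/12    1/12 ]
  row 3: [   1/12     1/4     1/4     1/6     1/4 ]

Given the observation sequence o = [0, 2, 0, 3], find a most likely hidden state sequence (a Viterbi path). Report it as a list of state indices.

t=0: δ = [8.333e-02, 1.389e-02, 2.778e-02, 2.083e-02]  (obs o_0=0)
t=1: δ = [3.472e-03, 1.157e-02, 1.929e-03, 5.208e-03]  ψ = [0, 0, 2, 0]  (obs o_1=2)
t=2: δ = [2.170e-04, 4.823e-04, 4.823e-04, 4.019e-04]  ψ = [3, 1, 1, 1]  (obs o_2=0)
t=3: δ = [1.674e-05, 1.005e-05, 8.372e-05, 3.349e-05]  ψ = [3, 1, 2, 1]  (obs o_3=3)
backtrack: best end state = 2; path = [0, 1, 2, 2]

path = [0, 1, 2, 2]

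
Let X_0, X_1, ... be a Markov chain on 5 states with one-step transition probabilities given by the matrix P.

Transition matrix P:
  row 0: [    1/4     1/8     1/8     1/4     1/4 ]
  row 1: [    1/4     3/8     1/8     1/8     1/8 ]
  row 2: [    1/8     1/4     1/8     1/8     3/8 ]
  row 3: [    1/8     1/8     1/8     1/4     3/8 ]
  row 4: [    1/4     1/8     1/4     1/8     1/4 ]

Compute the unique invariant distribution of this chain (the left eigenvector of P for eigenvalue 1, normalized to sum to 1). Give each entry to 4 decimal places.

π = [0.2086, 0.1931, 0.1584, 0.1727, 0.2672]

Balance equations π_j = Σ_i π_i·P[i][j]:
  π_0 = 1/4·π_0 + 1/4·π_1 + 1/8·π_2 + 1/8·π_3 + 1/4·π_4
  π_1 = 1/8·π_0 + 3/8·π_1 + 1/4·π_2 + 1/8·π_3 + 1/8·π_4
  π_2 = 1/8·π_0 + 1/8·π_1 + 1/8·π_2 + 1/8·π_3 + 1/4·π_4
  π_3 = 1/4·π_0 + 1/8·π_1 + 1/8·π_2 + 1/4·π_3 + 1/8·π_4
  normalize: π_0 + π_1 + π_2 + π_3 + π_4 = 1
Solving the linear system gives exactly π = [92/441, 596/3087, 163/1029, 533/3087, 275/1029].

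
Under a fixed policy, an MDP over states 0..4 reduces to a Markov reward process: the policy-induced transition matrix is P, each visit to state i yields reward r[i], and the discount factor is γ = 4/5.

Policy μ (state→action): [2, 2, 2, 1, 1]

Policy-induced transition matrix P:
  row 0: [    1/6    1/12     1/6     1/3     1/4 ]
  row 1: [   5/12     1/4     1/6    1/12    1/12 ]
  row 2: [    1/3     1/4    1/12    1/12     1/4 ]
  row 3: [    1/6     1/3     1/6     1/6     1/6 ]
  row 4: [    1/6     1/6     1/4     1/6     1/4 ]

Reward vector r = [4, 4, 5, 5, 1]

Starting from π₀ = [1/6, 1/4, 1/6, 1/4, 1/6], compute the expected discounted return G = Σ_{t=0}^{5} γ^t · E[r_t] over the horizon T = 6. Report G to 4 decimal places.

t=0: π = [0.1667, 0.2500, 0.1667, 0.2500, 0.1667], E[r] = 3.9167, γ^t·E[r] = 3.916667, running G = 3.916667
t=1: π = [0.2569, 0.2292, 0.1667, 0.1597, 0.1875], E[r] = 3.7639, γ^t·E[r] = 3.011111, running G = 6.927778
t=2: π = [0.2517, 0.2049, 0.1684, 0.1765, 0.1985], E[r] = 3.7494, γ^t·E[r] = 2.399630, running G = 9.327407
t=3: π = [0.2459, 0.2062, 0.1692, 0.1775, 0.2011], E[r] = 3.7432, γ^t·E[r] = 1.916543, running G = 11.243951
t=4: π = [0.2464, 0.2070, 0.1693, 0.1764, 0.2008], E[r] = 3.7432, γ^t·E[r] = 1.533212, running G = 12.777162
t=5: π = [0.2466, 0.2069, 0.1693, 0.1764, 0.2008], E[r] = 3.7433, γ^t·E[r] = 1.226597, running G = 14.003759

G = 14.0038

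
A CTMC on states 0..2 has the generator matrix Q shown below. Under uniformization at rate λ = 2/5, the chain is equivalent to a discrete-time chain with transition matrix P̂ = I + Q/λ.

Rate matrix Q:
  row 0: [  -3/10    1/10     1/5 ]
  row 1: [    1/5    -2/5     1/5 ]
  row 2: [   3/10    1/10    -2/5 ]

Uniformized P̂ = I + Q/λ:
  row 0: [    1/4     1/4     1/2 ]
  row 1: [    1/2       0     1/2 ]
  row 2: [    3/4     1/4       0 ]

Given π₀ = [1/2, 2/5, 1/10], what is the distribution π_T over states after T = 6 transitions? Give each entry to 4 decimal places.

π = [0.4703, 0.2000, 0.3297]

t=0: π = [0.5000, 0.4000, 0.1000]
t=1: π = [0.4000, 0.1500, 0.4500]
t=2: π = [0.5125, 0.2125, 0.2750]
t=3: π = [0.4406, 0.1969, 0.3625]
t=4: π = [0.4805, 0.2008, 0.3188]
t=5: π = [0.4596, 0.1998, 0.3406]
t=6: π = [0.4703, 0.2000, 0.3297]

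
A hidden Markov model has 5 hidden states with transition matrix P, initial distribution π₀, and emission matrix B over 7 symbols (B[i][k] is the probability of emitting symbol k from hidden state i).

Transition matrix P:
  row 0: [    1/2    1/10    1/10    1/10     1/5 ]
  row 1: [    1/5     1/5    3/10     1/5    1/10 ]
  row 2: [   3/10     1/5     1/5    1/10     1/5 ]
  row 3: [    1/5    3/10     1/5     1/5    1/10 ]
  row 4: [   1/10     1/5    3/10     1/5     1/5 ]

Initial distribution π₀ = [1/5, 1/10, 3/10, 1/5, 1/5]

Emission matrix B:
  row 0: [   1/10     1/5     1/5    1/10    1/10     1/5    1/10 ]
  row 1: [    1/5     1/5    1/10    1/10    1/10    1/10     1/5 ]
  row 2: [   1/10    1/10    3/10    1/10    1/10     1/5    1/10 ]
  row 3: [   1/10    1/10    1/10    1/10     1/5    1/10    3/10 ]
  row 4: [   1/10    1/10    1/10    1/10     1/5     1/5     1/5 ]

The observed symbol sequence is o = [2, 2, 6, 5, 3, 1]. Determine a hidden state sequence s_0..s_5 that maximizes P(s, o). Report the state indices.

t=0: δ = [4.000e-02, 1.000e-02, 9.000e-02, 2.000e-02, 2.000e-02]  (obs o_0=2)
t=1: δ = [5.400e-03, 1.800e-03, 5.400e-03, 9.000e-04, 1.800e-03]  ψ = [2, 2, 2, 2, 2]  (obs o_1=2)
t=2: δ = [2.700e-04, 2.160e-04, 1.080e-04, 1.620e-04, 2.160e-04]  ψ = [0, 2, 2, 0, 0]  (obs o_2=6)
t=3: δ = [2.700e-05, 4.860e-06, 1.296e-05, 4.320e-06, 1.080e-05]  ψ = [0, 3, 1, 1, 0]  (obs o_3=5)
t=4: δ = [1.350e-06, 2.700e-07, 3.240e-07, 2.700e-07, 5.400e-07]  ψ = [0, 0, 4, 0, 0]  (obs o_4=3)
t=5: δ = [1.350e-07, 2.700e-08, 1.620e-08, 1.350e-08, 2.700e-08]  ψ = [0, 0, 4, 0, 0]  (obs o_5=1)
backtrack: best end state = 0; path = [2, 0, 0, 0, 0, 0]

path = [2, 0, 0, 0, 0, 0]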